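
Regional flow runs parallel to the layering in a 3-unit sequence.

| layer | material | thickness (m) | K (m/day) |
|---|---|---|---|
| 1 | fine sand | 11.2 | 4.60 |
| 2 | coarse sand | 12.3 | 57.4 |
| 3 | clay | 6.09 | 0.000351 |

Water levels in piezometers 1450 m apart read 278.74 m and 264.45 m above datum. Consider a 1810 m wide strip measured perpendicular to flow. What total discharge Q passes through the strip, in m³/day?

13500

Flow is parallel to layering, so each bed carries its own Darcy discharge and the transmissivities add.
Σ(K_i·b_i) = 4.60×11.2 + 57.4×12.3 + 0.000351×6.09 = 757.5 m²/day.
Hydraulic gradient i = (278.74 − 264.45) / 1450 = 14.29 / 1450 = 0.009855.
Q = Σ(K_i·b_i) · W · i = 757.5 × 1810 × 0.009855 = 13513 m³/day.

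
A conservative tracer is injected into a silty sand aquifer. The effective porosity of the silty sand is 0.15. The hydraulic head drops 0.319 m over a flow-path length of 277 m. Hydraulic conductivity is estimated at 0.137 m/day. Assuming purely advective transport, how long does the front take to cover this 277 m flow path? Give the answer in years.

Hydraulic gradient i = Δh / L = 0.319 / 277 = 0.001152.
Darcy flux q = K · i = 0.1370 × 0.001152 = 0.0001578 m/day.
Seepage velocity v = q / n_e = 0.0001578 / 0.15 = 0.001052 m/day.
Travel time t = L / v = 277 / 0.001052 = 2.634e+05 days = 721.0 years.

721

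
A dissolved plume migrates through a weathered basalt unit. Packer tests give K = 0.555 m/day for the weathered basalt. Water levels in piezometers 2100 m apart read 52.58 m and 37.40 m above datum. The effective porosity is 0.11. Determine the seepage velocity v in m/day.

0.0365

Hydraulic gradient i = (52.58 − 37.40) / 2100 = 15.18 / 2100 = 0.007229.
Darcy flux q = K · i = 0.5550 × 0.007229 = 0.004012 m/day.
Seepage velocity v = q / n_e = 0.004012 / 0.11 = 0.03647 m/day.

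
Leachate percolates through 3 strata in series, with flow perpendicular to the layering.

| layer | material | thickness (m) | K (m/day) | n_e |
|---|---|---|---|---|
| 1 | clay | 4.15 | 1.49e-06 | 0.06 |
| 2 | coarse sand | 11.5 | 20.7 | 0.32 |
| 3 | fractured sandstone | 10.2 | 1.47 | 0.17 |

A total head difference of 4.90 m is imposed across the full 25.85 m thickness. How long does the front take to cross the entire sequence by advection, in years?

8810

With flow normal to the layers, continuity requires the same specific discharge q through every layer.
Σ(b_i/K_i) = 4.15/1.49e-06 + 11.5/20.7 + 10.2/1.47 = 2.785e+06 d.
q = Δh / Σ(b_i/K_i) = 4.90 / 2.785e+06 = 1.759e-06 m/day.
In each layer the seepage velocity is v_i = q/n_i, so the layer transit time is t_i = b_i·n_i / q:
  layer 1 (clay): t_1 = 4.15 × 0.06 / 1.759e-06 = 1.415e+05 d
  layer 2 (coarse sand): t_2 = 11.5 × 0.32 / 1.759e-06 = 2.092e+06 d
  layer 3 (fractured sandstone): t_3 = 10.2 × 0.17 / 1.759e-06 = 9.856e+05 d
Total t = Σ t_i = 3.219e+06 days = 8813 years.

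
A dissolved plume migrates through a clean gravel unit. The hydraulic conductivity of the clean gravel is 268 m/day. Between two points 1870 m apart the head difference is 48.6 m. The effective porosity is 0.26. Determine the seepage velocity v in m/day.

26.8

Hydraulic gradient i = Δh / L = 48.6 / 1870 = 0.02599.
Darcy flux q = K · i = 268.0 × 0.02599 = 6.965 m/day.
Seepage velocity v = q / n_e = 6.965 / 0.26 = 26.79 m/day.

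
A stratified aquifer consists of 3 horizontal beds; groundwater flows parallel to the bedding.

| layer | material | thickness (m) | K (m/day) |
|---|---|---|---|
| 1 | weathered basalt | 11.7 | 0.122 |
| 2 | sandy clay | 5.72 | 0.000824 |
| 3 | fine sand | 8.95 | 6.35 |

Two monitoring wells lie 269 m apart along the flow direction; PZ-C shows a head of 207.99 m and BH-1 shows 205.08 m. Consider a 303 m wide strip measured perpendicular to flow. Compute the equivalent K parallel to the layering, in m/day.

2.21

Flow is parallel to layering, so each bed carries its own Darcy discharge and the transmissivities add.
Σ(K_i·b_i) = 0.122×11.7 + 0.000824×5.72 + 6.35×8.95 = 58.26 m²/day.
Total thickness b = 26.37 m, so K_eq = Σ(K_i·b_i)/b = 2.210 m/day.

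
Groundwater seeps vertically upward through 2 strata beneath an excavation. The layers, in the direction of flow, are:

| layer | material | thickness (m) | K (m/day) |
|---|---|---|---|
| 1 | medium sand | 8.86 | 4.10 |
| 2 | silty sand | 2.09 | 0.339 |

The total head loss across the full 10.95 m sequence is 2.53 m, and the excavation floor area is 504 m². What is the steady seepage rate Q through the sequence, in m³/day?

153

Flow is perpendicular to layering, so the layers act in series and the equivalent K is the thickness-weighted harmonic mean.
Total thickness L = 8.86 + 2.09 = 10.95 m.
Σ(b_i/K_i) = 8.86/4.10 + 2.09/0.339 = 8.326 d.
K_eq = L / Σ(b_i/K_i) = 10.95 / 8.326 = 1.315 m/day.
Q = K_eq · A · (Δh/L) = 1.315 × 504 × (2.53/10.95) = 153.1 m³/day.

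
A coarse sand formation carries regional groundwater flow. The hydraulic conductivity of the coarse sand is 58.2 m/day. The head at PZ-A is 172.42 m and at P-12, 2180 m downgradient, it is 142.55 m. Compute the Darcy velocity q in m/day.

Hydraulic gradient i = (172.42 − 142.55) / 2180 = 29.87 / 2180 = 0.01370.
Specific discharge q = K · i = 58.20 × 0.01370 = 0.7974 m/day.

0.797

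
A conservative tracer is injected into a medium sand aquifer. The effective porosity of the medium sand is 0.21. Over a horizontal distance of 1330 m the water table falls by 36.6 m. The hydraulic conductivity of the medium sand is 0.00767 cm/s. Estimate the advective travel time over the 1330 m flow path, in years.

4.19

Convert K: 0.00767 cm/s × 864 = 6.627 m/day.
Hydraulic gradient i = Δh / L = 36.6 / 1330 = 0.02752.
Darcy flux q = K · i = 6.627 × 0.02752 = 0.1824 m/day.
Seepage velocity v = q / n_e = 0.1824 / 0.21 = 0.8684 m/day.
Travel time t = L / v = 1330 / 0.8684 = 1532 days = 4.193 years.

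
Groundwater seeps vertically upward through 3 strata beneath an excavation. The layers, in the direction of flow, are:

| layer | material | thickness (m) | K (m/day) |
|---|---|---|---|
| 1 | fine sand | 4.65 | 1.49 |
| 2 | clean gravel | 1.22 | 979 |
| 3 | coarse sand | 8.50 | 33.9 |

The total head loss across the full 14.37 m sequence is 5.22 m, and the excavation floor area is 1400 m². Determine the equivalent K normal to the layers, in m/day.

4.26

Flow is perpendicular to layering, so the layers act in series and the equivalent K is the thickness-weighted harmonic mean.
Total thickness L = 4.65 + 1.22 + 8.50 = 14.37 m.
Σ(b_i/K_i) = 4.65/1.49 + 1.22/979 + 8.50/33.9 = 3.373 d.
K_eq = L / Σ(b_i/K_i) = 14.37 / 3.373 = 4.261 m/day.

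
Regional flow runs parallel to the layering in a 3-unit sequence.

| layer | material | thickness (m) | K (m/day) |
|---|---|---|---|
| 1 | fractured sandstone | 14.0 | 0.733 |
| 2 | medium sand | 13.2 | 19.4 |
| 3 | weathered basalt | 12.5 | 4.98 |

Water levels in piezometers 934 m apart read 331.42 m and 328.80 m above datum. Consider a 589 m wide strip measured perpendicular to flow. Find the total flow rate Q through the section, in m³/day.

543

Flow is parallel to layering, so each bed carries its own Darcy discharge and the transmissivities add.
Σ(K_i·b_i) = 0.733×14.0 + 19.4×13.2 + 4.98×12.5 = 328.6 m²/day.
Hydraulic gradient i = (331.42 − 328.80) / 934 = 2.62 / 934 = 0.002805.
Q = Σ(K_i·b_i) · W · i = 328.6 × 589 × 0.002805 = 542.9 m³/day.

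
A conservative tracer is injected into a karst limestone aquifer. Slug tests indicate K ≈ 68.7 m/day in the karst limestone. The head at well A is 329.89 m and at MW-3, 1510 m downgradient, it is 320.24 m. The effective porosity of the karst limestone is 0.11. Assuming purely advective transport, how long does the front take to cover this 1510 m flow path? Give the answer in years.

Hydraulic gradient i = (329.89 − 320.24) / 1510 = 9.65 / 1510 = 0.006391.
Darcy flux q = K · i = 68.70 × 0.006391 = 0.4390 m/day.
Seepage velocity v = q / n_e = 0.4390 / 0.11 = 3.991 m/day.
Travel time t = L / v = 1510 / 3.991 = 378.3 days = 1.036 years.

1.04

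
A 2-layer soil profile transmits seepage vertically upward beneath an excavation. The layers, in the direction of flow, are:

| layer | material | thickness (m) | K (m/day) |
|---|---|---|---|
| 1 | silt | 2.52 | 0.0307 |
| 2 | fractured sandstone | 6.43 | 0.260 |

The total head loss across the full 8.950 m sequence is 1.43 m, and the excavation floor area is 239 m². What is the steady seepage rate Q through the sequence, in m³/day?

Flow is perpendicular to layering, so the layers act in series and the equivalent K is the thickness-weighted harmonic mean.
Total thickness L = 2.52 + 6.43 = 8.950 m.
Σ(b_i/K_i) = 2.52/0.0307 + 6.43/0.260 = 106.8 d.
K_eq = L / Σ(b_i/K_i) = 8.950 / 106.8 = 0.08379 m/day.
Q = K_eq · A · (Δh/L) = 0.08379 × 239 × (1.43/8.950) = 3.200 m³/day.

3.20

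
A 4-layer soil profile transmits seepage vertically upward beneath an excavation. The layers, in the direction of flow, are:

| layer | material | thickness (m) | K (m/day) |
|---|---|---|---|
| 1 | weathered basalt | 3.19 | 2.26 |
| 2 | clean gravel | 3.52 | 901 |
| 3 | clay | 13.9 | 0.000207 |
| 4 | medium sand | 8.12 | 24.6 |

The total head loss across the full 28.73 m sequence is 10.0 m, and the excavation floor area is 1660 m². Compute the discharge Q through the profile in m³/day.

Flow is perpendicular to layering, so the layers act in series and the equivalent K is the thickness-weighted harmonic mean.
Total thickness L = 3.19 + 3.52 + 13.9 + 8.12 = 28.73 m.
Σ(b_i/K_i) = 3.19/2.26 + 3.52/901 + 13.9/0.000207 + 8.12/24.6 = 67152 d.
K_eq = L / Σ(b_i/K_i) = 28.73 / 67152 = 0.0004278 m/day.
Q = K_eq · A · (Δh/L) = 0.0004278 × 1660 × (10.0/28.73) = 0.2472 m³/day.

0.247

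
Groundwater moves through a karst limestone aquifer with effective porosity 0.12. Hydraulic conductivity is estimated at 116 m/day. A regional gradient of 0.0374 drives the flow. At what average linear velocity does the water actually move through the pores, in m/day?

36.2

Hydraulic gradient i = 0.0374.
Darcy flux q = K · i = 116.0 × 0.03740 = 4.338 m/day.
Seepage velocity v = q / n_e = 4.338 / 0.12 = 36.15 m/day.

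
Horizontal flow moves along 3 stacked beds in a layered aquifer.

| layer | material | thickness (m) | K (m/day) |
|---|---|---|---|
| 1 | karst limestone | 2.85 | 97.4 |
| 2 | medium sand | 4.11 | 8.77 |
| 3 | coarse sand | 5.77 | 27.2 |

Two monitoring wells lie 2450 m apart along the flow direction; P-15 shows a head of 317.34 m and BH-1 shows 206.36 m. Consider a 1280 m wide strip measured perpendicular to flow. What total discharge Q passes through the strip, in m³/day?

27300

Flow is parallel to layering, so each bed carries its own Darcy discharge and the transmissivities add.
Σ(K_i·b_i) = 97.4×2.85 + 8.77×4.11 + 27.2×5.77 = 470.6 m²/day.
Hydraulic gradient i = (317.34 − 206.36) / 2450 = 110.98 / 2450 = 0.04530.
Q = Σ(K_i·b_i) · W · i = 470.6 × 1280 × 0.04530 = 27285 m³/day.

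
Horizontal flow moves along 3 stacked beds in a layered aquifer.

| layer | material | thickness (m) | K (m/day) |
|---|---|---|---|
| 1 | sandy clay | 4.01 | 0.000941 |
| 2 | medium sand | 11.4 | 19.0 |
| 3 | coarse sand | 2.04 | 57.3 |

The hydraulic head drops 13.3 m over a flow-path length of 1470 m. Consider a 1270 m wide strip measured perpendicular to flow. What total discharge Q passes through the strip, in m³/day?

Flow is parallel to layering, so each bed carries its own Darcy discharge and the transmissivities add.
Σ(K_i·b_i) = 0.000941×4.01 + 19.0×11.4 + 57.3×2.04 = 333.5 m²/day.
Hydraulic gradient i = Δh / L = 13.3 / 1470 = 0.009048.
Q = Σ(K_i·b_i) · W · i = 333.5 × 1270 × 0.009048 = 3832 m³/day.

3830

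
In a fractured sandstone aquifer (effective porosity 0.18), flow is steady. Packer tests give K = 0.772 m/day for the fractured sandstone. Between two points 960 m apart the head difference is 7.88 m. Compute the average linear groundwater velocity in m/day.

0.0352

Hydraulic gradient i = Δh / L = 7.88 / 960 = 0.008208.
Darcy flux q = K · i = 0.7720 × 0.008208 = 0.006337 m/day.
Seepage velocity v = q / n_e = 0.006337 / 0.18 = 0.03520 m/day.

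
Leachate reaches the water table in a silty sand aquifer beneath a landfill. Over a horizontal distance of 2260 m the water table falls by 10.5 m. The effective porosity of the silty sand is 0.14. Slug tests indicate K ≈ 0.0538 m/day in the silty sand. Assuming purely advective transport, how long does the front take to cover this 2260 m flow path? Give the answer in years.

Hydraulic gradient i = Δh / L = 10.5 / 2260 = 0.004646.
Darcy flux q = K · i = 0.05380 × 0.004646 = 0.0002500 m/day.
Seepage velocity v = q / n_e = 0.0002500 / 0.14 = 0.001785 m/day.
Travel time t = L / v = 2260 / 0.001785 = 1.266e+06 days = 3466 years.

3470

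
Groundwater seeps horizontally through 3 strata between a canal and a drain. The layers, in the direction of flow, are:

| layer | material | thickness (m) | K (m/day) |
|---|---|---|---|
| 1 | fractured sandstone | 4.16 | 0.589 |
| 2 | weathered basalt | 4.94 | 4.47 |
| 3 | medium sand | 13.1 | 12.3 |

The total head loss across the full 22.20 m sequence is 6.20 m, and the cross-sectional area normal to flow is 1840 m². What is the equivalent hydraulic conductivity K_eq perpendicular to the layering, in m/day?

2.40

Flow is perpendicular to layering, so the layers act in series and the equivalent K is the thickness-weighted harmonic mean.
Total thickness L = 4.16 + 4.94 + 13.1 = 22.20 m.
Σ(b_i/K_i) = 4.16/0.589 + 4.94/4.47 + 13.1/12.3 = 9.233 d.
K_eq = L / Σ(b_i/K_i) = 22.20 / 9.233 = 2.404 m/day.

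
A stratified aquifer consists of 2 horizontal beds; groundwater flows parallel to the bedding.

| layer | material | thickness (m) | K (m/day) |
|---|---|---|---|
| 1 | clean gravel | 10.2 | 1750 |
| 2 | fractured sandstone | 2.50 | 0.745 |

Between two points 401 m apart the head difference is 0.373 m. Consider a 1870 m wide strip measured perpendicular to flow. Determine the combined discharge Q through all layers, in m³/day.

31100

Flow is parallel to layering, so each bed carries its own Darcy discharge and the transmissivities add.
Σ(K_i·b_i) = 1750×10.2 + 0.745×2.50 = 17852 m²/day.
Hydraulic gradient i = Δh / L = 0.373 / 401 = 0.0009302.
Q = Σ(K_i·b_i) · W · i = 17852 × 1870 × 0.0009302 = 31052 m³/day.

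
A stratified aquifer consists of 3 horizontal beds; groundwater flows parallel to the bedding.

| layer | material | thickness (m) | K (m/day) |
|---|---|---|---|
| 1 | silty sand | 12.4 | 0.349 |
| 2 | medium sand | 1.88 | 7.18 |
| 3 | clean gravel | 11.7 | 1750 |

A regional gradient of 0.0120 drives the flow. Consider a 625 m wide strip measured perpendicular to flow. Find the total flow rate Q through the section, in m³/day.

154000

Flow is parallel to layering, so each bed carries its own Darcy discharge and the transmissivities add.
Σ(K_i·b_i) = 0.349×12.4 + 7.18×1.88 + 1750×11.7 = 20493 m²/day.
Hydraulic gradient i = 0.0120.
Q = Σ(K_i·b_i) · W · i = 20493 × 625 × 0.01200 = 1.537e+05 m³/day.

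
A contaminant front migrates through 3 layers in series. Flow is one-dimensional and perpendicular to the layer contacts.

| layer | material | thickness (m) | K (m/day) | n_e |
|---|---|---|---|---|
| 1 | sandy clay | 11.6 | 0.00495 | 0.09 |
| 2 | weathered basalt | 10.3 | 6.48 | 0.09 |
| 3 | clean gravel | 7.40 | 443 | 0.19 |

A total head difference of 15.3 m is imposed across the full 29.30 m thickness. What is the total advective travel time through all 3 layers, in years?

1.42

With flow normal to the layers, continuity requires the same specific discharge q through every layer.
Σ(b_i/K_i) = 11.6/0.00495 + 10.3/6.48 + 7.40/443 = 2345 d.
q = Δh / Σ(b_i/K_i) = 15.3 / 2345 = 0.006524 m/day.
In each layer the seepage velocity is v_i = q/n_i, so the layer transit time is t_i = b_i·n_i / q:
  layer 1 (sandy clay): t_1 = 11.6 × 0.09 / 0.006524 = 160.0 d
  layer 2 (weathered basalt): t_2 = 10.3 × 0.09 / 0.006524 = 142.1 d
  layer 3 (clean gravel): t_3 = 7.40 × 0.19 / 0.006524 = 215.5 d
Total t = Σ t_i = 517.6 days = 1.417 years.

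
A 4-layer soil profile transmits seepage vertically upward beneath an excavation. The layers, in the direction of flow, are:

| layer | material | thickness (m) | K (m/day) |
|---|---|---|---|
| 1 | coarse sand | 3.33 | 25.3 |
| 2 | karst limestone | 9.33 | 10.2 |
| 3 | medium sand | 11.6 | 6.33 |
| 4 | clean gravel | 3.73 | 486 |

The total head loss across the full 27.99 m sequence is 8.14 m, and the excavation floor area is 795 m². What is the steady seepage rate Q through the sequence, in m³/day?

Flow is perpendicular to layering, so the layers act in series and the equivalent K is the thickness-weighted harmonic mean.
Total thickness L = 3.33 + 9.33 + 11.6 + 3.73 = 27.99 m.
Σ(b_i/K_i) = 3.33/25.3 + 9.33/10.2 + 11.6/6.33 + 3.73/486 = 2.887 d.
K_eq = L / Σ(b_i/K_i) = 27.99 / 2.887 = 9.697 m/day.
Q = K_eq · A · (Δh/L) = 9.697 × 795 × (8.14/27.99) = 2242 m³/day.

2240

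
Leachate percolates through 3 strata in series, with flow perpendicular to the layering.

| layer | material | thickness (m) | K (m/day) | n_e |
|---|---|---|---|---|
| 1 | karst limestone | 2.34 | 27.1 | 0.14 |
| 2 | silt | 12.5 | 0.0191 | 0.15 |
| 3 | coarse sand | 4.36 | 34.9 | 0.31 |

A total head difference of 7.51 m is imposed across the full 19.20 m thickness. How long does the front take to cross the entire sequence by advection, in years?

With flow normal to the layers, continuity requires the same specific discharge q through every layer.
Σ(b_i/K_i) = 2.34/27.1 + 12.5/0.0191 + 4.36/34.9 = 654.7 d.
q = Δh / Σ(b_i/K_i) = 7.51 / 654.7 = 0.01147 m/day.
In each layer the seepage velocity is v_i = q/n_i, so the layer transit time is t_i = b_i·n_i / q:
  layer 1 (karst limestone): t_1 = 2.34 × 0.14 / 0.01147 = 28.56 d
  layer 2 (silt): t_2 = 12.5 × 0.15 / 0.01147 = 163.4 d
  layer 3 (coarse sand): t_3 = 4.36 × 0.31 / 0.01147 = 117.8 d
Total t = Σ t_i = 309.8 days = 0.8483 years.

0.848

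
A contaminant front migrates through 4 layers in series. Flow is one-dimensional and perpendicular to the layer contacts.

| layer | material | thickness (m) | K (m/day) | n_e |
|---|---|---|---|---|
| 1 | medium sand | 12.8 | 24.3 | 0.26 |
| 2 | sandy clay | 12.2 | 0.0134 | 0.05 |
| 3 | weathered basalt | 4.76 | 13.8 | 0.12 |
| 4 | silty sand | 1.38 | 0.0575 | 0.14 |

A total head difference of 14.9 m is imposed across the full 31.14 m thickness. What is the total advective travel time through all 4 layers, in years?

0.808

With flow normal to the layers, continuity requires the same specific discharge q through every layer.
Σ(b_i/K_i) = 12.8/24.3 + 12.2/0.0134 + 4.76/13.8 + 1.38/0.0575 = 935.3 d.
q = Δh / Σ(b_i/K_i) = 14.9 / 935.3 = 0.01593 m/day.
In each layer the seepage velocity is v_i = q/n_i, so the layer transit time is t_i = b_i·n_i / q:
  layer 1 (medium sand): t_1 = 12.8 × 0.26 / 0.01593 = 208.9 d
  layer 2 (sandy clay): t_2 = 12.2 × 0.05 / 0.01593 = 38.29 d
  layer 3 (weathered basalt): t_3 = 4.76 × 0.12 / 0.01593 = 35.86 d
  layer 4 (silty sand): t_4 = 1.38 × 0.14 / 0.01593 = 12.13 d
Total t = Σ t_i = 295.2 days = 0.8082 years.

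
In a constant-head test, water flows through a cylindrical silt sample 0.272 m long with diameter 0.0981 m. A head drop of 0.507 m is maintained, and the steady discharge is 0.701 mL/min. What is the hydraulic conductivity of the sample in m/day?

Cross-sectional area A = π·(d/2)² = π × (0.0981/2)² = 0.007558 m².
Convert discharge: 0.701 mL/min = 1.168e-08 m³/s.
Darcy's law rearranged: K = Q·L / (A·Δh) = 1.168e-08 × 0.272 / (0.007558 × 0.507) = 8.293e-07 m/s = 0.07165 m/day.

0.0716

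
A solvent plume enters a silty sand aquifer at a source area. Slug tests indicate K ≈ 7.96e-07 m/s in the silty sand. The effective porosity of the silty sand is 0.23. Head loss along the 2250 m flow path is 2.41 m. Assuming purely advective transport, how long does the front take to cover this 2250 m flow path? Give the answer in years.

Convert K: 7.96e-07 m/s × 86400 = 0.06877 m/day.
Hydraulic gradient i = Δh / L = 2.41 / 2250 = 0.001071.
Darcy flux q = K · i = 0.06877 × 0.001071 = 7.367e-05 m/day.
Seepage velocity v = q / n_e = 7.367e-05 / 0.23 = 0.0003203 m/day.
Travel time t = L / v = 2250 / 0.0003203 = 7.025e+06 days = 19234 years.

19200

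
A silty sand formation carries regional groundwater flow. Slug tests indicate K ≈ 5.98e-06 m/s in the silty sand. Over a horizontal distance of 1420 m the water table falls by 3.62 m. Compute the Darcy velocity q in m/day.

0.00132

Convert K: 5.98e-06 m/s × 86400 = 0.5167 m/day.
Hydraulic gradient i = Δh / L = 3.62 / 1420 = 0.002549.
Specific discharge q = K · i = 0.5167 × 0.002549 = 0.001317 m/day.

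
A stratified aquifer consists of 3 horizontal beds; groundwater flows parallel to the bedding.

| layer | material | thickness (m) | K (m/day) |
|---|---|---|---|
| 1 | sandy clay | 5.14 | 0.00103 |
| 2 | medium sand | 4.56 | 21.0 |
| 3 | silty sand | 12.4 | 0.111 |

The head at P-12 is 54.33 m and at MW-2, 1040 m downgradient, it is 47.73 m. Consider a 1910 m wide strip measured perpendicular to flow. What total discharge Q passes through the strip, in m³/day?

1180

Flow is parallel to layering, so each bed carries its own Darcy discharge and the transmissivities add.
Σ(K_i·b_i) = 0.00103×5.14 + 21.0×4.56 + 0.111×12.4 = 97.14 m²/day.
Hydraulic gradient i = (54.33 − 47.73) / 1040 = 6.6 / 1040 = 0.006346.
Q = Σ(K_i·b_i) · W · i = 97.14 × 1910 × 0.006346 = 1177 m³/day.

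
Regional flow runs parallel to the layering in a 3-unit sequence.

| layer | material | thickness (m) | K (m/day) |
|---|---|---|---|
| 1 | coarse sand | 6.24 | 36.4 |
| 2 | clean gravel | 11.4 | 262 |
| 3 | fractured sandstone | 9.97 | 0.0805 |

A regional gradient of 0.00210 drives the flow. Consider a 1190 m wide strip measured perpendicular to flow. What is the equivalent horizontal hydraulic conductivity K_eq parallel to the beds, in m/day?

116

Flow is parallel to layering, so each bed carries its own Darcy discharge and the transmissivities add.
Σ(K_i·b_i) = 36.4×6.24 + 262×11.4 + 0.0805×9.97 = 3215 m²/day.
Total thickness b = 27.61 m, so K_eq = Σ(K_i·b_i)/b = 116.4 m/day.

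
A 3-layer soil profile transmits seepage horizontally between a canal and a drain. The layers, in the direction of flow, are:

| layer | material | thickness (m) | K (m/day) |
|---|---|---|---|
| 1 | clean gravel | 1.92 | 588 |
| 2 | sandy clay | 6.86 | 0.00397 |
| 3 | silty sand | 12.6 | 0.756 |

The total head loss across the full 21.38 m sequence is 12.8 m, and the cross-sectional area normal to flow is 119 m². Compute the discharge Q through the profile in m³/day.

Flow is perpendicular to layering, so the layers act in series and the equivalent K is the thickness-weighted harmonic mean.
Total thickness L = 1.92 + 6.86 + 12.6 = 21.38 m.
Σ(b_i/K_i) = 1.92/588 + 6.86/0.00397 + 12.6/0.756 = 1745 d.
K_eq = L / Σ(b_i/K_i) = 21.38 / 1745 = 0.01225 m/day.
Q = K_eq · A · (Δh/L) = 0.01225 × 119 × (12.8/21.38) = 0.8731 m³/day.

0.873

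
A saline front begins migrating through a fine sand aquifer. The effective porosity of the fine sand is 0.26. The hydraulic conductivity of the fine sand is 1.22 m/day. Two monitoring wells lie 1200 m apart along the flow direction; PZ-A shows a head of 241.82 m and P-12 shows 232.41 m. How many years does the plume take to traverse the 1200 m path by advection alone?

Hydraulic gradient i = (241.82 − 232.41) / 1200 = 9.41 / 1200 = 0.007842.
Darcy flux q = K · i = 1.220 × 0.007842 = 0.009567 m/day.
Seepage velocity v = q / n_e = 0.009567 / 0.26 = 0.03680 m/day.
Travel time t = L / v = 1200 / 0.03680 = 32613 days = 89.29 years.

89.3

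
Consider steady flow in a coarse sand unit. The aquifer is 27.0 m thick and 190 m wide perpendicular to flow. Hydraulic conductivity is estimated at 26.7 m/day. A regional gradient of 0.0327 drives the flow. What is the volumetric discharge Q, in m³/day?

4480

Cross-sectional area A = 190 × 27.0 = 5130 m².
Hydraulic gradient i = 0.0327.
Darcy's law: Q = K · A · i = 26.70 × 5130 × 0.03270 = 4479 m³/day.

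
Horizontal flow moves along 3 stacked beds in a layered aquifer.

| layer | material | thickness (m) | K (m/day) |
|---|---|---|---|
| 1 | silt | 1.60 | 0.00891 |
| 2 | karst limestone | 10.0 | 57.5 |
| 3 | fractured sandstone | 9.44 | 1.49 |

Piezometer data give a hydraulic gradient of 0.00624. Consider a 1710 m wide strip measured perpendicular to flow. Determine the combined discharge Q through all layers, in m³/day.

6290

Flow is parallel to layering, so each bed carries its own Darcy discharge and the transmissivities add.
Σ(K_i·b_i) = 0.00891×1.60 + 57.5×10.0 + 1.49×9.44 = 589.1 m²/day.
Hydraulic gradient i = 0.00624.
Q = Σ(K_i·b_i) · W · i = 589.1 × 1710 × 0.006240 = 6286 m³/day.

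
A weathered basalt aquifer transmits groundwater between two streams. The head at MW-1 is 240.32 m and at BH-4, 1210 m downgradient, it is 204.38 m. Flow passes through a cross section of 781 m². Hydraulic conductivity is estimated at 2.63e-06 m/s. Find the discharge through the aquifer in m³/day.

5.27

Convert K: 2.63e-06 m/s × 86400 = 0.2272 m/day.
Hydraulic gradient i = (240.32 − 204.38) / 1210 = 35.94 / 1210 = 0.02970.
Darcy's law: Q = K · A · i = 0.2272 × 781.0 × 0.02970 = 5.271 m³/day.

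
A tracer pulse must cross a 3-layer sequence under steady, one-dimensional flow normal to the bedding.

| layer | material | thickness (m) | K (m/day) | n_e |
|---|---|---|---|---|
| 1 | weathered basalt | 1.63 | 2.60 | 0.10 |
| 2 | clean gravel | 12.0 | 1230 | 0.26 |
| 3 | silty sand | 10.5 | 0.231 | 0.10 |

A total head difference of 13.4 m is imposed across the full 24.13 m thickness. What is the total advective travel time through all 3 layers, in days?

With flow normal to the layers, continuity requires the same specific discharge q through every layer.
Σ(b_i/K_i) = 1.63/2.60 + 12.0/1230 + 10.5/0.231 = 46.09 d.
q = Δh / Σ(b_i/K_i) = 13.4 / 46.09 = 0.2907 m/day.
In each layer the seepage velocity is v_i = q/n_i, so the layer transit time is t_i = b_i·n_i / q:
  layer 1 (weathered basalt): t_1 = 1.63 × 0.10 / 0.2907 = 0.5607 d
  layer 2 (clean gravel): t_2 = 12.0 × 0.26 / 0.2907 = 10.73 d
  layer 3 (silty sand): t_3 = 10.5 × 0.10 / 0.2907 = 3.612 d
Total t = Σ t_i = 14.90 days.

14.9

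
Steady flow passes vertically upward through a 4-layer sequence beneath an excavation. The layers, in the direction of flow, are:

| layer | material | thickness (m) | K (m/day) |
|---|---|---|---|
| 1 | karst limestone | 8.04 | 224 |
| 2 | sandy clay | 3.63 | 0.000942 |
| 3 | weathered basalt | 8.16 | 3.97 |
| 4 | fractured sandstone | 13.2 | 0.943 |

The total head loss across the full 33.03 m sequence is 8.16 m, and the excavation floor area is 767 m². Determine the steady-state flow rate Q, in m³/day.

Flow is perpendicular to layering, so the layers act in series and the equivalent K is the thickness-weighted harmonic mean.
Total thickness L = 8.04 + 3.63 + 8.16 + 13.2 = 33.03 m.
Σ(b_i/K_i) = 8.04/224 + 3.63/0.000942 + 8.16/3.97 + 13.2/0.943 = 3870 d.
K_eq = L / Σ(b_i/K_i) = 33.03 / 3870 = 0.008536 m/day.
Q = K_eq · A · (Δh/L) = 0.008536 × 767 × (8.16/33.03) = 1.617 m³/day.

1.62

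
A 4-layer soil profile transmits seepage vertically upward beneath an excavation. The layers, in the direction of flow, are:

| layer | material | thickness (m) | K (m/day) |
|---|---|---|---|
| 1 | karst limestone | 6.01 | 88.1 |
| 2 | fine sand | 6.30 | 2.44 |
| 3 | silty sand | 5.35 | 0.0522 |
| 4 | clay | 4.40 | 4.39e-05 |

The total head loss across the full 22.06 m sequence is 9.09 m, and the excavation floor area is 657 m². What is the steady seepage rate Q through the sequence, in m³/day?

Flow is perpendicular to layering, so the layers act in series and the equivalent K is the thickness-weighted harmonic mean.
Total thickness L = 6.01 + 6.30 + 5.35 + 4.40 = 22.06 m.
Σ(b_i/K_i) = 6.01/88.1 + 6.30/2.44 + 5.35/0.0522 + 4.40/4.39e-05 = 1.003e+05 d.
K_eq = L / Σ(b_i/K_i) = 22.06 / 1.003e+05 = 0.0002199 m/day.
Q = K_eq · A · (Δh/L) = 0.0002199 × 657 × (9.09/22.06) = 0.05952 m³/day.

0.0595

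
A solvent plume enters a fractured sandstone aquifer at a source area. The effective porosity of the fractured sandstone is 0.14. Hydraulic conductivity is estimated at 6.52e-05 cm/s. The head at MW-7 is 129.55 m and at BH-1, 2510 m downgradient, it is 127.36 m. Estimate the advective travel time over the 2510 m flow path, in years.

19600

Convert K: 6.52e-05 cm/s × 864 = 0.05633 m/day.
Hydraulic gradient i = (129.55 − 127.36) / 2510 = 2.19 / 2510 = 0.0008725.
Darcy flux q = K · i = 0.05633 × 0.0008725 = 4.915e-05 m/day.
Seepage velocity v = q / n_e = 4.915e-05 / 0.14 = 0.0003511 m/day.
Travel time t = L / v = 2510 / 0.0003511 = 7.149e+06 days = 19574 years.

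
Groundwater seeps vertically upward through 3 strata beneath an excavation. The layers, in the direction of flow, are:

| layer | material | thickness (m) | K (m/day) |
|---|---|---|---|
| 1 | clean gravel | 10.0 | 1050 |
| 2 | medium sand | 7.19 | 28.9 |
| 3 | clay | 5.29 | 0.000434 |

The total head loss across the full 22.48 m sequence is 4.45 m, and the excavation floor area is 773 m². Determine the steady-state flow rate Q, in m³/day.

Flow is perpendicular to layering, so the layers act in series and the equivalent K is the thickness-weighted harmonic mean.
Total thickness L = 10.0 + 7.19 + 5.29 = 22.48 m.
Σ(b_i/K_i) = 10.0/1050 + 7.19/28.9 + 5.29/0.000434 = 12189 d.
K_eq = L / Σ(b_i/K_i) = 22.48 / 12189 = 0.001844 m/day.
Q = K_eq · A · (Δh/L) = 0.001844 × 773 × (4.45/22.48) = 0.2822 m³/day.

0.282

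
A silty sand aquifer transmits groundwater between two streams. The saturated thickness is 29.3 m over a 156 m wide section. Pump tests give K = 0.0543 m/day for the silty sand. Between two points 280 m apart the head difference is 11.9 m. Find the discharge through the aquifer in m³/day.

10.5

Cross-sectional area A = 156 × 29.3 = 4571 m².
Hydraulic gradient i = Δh / L = 11.9 / 280 = 0.04250.
Darcy's law: Q = K · A · i = 0.05430 × 4571 × 0.04250 = 10.55 m³/day.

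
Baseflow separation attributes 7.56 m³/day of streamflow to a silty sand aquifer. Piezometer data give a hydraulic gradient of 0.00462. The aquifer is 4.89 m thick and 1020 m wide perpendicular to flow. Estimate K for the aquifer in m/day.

Cross-sectional area A = 1020 × 4.89 = 4988 m².
Hydraulic gradient i = 0.00462.
From Q = K·A·i, K = Q / (A·i) = 7.56 / (4988 × 0.004620) = 0.3281 m/day.

0.328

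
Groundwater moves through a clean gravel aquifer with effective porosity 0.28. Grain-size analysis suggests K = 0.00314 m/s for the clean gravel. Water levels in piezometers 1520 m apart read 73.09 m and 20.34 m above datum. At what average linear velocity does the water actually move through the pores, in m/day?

33.6

Convert K: 0.00314 m/s × 86400 = 271.3 m/day.
Hydraulic gradient i = (73.09 − 20.34) / 1520 = 52.75 / 1520 = 0.03470.
Darcy flux q = K · i = 271.3 × 0.03470 = 9.415 m/day.
Seepage velocity v = q / n_e = 9.415 / 0.28 = 33.63 m/day.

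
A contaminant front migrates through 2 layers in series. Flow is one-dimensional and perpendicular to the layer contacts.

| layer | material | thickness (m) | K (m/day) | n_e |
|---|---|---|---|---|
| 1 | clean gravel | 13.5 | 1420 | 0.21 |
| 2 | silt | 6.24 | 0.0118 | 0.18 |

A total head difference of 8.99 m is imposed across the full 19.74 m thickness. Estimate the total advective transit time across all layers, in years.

0.637

With flow normal to the layers, continuity requires the same specific discharge q through every layer.
Σ(b_i/K_i) = 13.5/1420 + 6.24/0.0118 = 528.8 d.
q = Δh / Σ(b_i/K_i) = 8.99 / 528.8 = 0.01700 m/day.
In each layer the seepage velocity is v_i = q/n_i, so the layer transit time is t_i = b_i·n_i / q:
  layer 1 (clean gravel): t_1 = 13.5 × 0.21 / 0.01700 = 166.8 d
  layer 2 (silt): t_2 = 6.24 × 0.18 / 0.01700 = 66.07 d
Total t = Σ t_i = 232.8 days = 0.6375 years.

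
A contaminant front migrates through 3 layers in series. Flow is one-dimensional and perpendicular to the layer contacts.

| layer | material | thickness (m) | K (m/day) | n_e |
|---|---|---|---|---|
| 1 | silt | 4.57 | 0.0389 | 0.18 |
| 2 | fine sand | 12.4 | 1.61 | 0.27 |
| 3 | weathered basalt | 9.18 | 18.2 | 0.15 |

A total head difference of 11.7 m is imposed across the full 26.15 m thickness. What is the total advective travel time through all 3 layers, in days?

59.6

With flow normal to the layers, continuity requires the same specific discharge q through every layer.
Σ(b_i/K_i) = 4.57/0.0389 + 12.4/1.61 + 9.18/18.2 = 125.7 d.
q = Δh / Σ(b_i/K_i) = 11.7 / 125.7 = 0.09309 m/day.
In each layer the seepage velocity is v_i = q/n_i, so the layer transit time is t_i = b_i·n_i / q:
  layer 1 (silt): t_1 = 4.57 × 0.18 / 0.09309 = 8.837 d
  layer 2 (fine sand): t_2 = 12.4 × 0.27 / 0.09309 = 35.97 d
  layer 3 (weathered basalt): t_3 = 9.18 × 0.15 / 0.09309 = 14.79 d
Total t = Σ t_i = 59.59 days.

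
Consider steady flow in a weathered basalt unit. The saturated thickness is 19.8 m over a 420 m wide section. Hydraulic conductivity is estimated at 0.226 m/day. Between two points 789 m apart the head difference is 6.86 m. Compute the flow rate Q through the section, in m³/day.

16.3

Cross-sectional area A = 420 × 19.8 = 8316 m².
Hydraulic gradient i = Δh / L = 6.86 / 789 = 0.008695.
Darcy's law: Q = K · A · i = 0.2260 × 8316 × 0.008695 = 16.34 m³/day.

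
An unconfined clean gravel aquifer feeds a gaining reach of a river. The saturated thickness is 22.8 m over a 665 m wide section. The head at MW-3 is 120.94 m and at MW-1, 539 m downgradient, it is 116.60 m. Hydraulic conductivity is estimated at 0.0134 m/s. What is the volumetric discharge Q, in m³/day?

Convert K: 0.0134 m/s × 86400 = 1158 m/day.
Cross-sectional area A = 665 × 22.8 = 15162 m².
Hydraulic gradient i = (120.94 − 116.60) / 539 = 4.34 / 539 = 0.008052.
Darcy's law: Q = K · A · i = 1158 × 15162 × 0.008052 = 1.413e+05 m³/day.

141000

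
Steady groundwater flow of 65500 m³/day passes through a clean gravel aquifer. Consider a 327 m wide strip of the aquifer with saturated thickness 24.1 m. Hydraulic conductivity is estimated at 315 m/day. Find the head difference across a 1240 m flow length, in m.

32.7

Cross-sectional area A = 327 × 24.1 = 7881 m².
From Q = K·A·i, i = Q / (K·A) = 65500 / (315.0 × 7881) = 0.02639.
Head loss Δh = i · L = 0.02639 × 1240 = 32.72 m.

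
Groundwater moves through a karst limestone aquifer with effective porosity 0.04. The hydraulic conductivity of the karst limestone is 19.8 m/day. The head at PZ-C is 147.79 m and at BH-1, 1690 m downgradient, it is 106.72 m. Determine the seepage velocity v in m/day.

12.0

Hydraulic gradient i = (147.79 − 106.72) / 1690 = 41.07 / 1690 = 0.02430.
Darcy flux q = K · i = 19.80 × 0.02430 = 0.4812 m/day.
Seepage velocity v = q / n_e = 0.4812 / 0.04 = 12.03 m/day.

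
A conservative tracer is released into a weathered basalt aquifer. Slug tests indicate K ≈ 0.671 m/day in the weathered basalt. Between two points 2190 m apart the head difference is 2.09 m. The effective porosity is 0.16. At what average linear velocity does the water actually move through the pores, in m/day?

Hydraulic gradient i = Δh / L = 2.09 / 2190 = 0.0009543.
Darcy flux q = K · i = 0.6710 × 0.0009543 = 0.0006404 m/day.
Seepage velocity v = q / n_e = 0.0006404 / 0.16 = 0.004002 m/day.

0.00400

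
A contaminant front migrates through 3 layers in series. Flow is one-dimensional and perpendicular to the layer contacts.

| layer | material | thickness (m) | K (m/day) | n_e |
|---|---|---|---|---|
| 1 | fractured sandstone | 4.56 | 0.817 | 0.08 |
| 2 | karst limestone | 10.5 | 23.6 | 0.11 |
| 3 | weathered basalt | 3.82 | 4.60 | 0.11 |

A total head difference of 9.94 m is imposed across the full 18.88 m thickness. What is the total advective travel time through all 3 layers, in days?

1.34

With flow normal to the layers, continuity requires the same specific discharge q through every layer.
Σ(b_i/K_i) = 4.56/0.817 + 10.5/23.6 + 3.82/4.60 = 6.857 d.
q = Δh / Σ(b_i/K_i) = 9.94 / 6.857 = 1.450 m/day.
In each layer the seepage velocity is v_i = q/n_i, so the layer transit time is t_i = b_i·n_i / q:
  layer 1 (fractured sandstone): t_1 = 4.56 × 0.08 / 1.450 = 0.2516 d
  layer 2 (karst limestone): t_2 = 10.5 × 0.11 / 1.450 = 0.7967 d
  layer 3 (weathered basalt): t_3 = 3.82 × 0.11 / 1.450 = 0.2899 d
Total t = Σ t_i = 1.338 days.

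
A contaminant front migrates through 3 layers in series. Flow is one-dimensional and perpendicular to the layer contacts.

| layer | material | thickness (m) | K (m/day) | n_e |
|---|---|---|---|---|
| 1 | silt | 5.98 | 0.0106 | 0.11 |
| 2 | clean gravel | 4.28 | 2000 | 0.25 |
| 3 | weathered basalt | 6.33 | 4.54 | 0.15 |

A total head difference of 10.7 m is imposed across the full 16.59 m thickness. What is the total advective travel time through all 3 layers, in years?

With flow normal to the layers, continuity requires the same specific discharge q through every layer.
Σ(b_i/K_i) = 5.98/0.0106 + 4.28/2000 + 6.33/4.54 = 565.5 d.
q = Δh / Σ(b_i/K_i) = 10.7 / 565.5 = 0.01892 m/day.
In each layer the seepage velocity is v_i = q/n_i, so the layer transit time is t_i = b_i·n_i / q:
  layer 1 (silt): t_1 = 5.98 × 0.11 / 0.01892 = 34.77 d
  layer 2 (clean gravel): t_2 = 4.28 × 0.25 / 0.01892 = 56.55 d
  layer 3 (weathered basalt): t_3 = 6.33 × 0.15 / 0.01892 = 50.19 d
Total t = Σ t_i = 141.5 days = 0.3874 years.

0.387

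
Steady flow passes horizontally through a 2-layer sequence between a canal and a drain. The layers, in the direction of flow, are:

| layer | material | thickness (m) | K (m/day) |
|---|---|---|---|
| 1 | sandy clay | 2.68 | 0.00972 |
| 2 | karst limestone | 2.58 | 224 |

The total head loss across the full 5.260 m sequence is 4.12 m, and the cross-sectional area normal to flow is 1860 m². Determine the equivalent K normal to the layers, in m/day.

Flow is perpendicular to layering, so the layers act in series and the equivalent K is the thickness-weighted harmonic mean.
Total thickness L = 2.68 + 2.58 = 5.260 m.
Σ(b_i/K_i) = 2.68/0.00972 + 2.58/224 = 275.7 d.
K_eq = L / Σ(b_i/K_i) = 5.260 / 275.7 = 0.01908 m/day.

0.0191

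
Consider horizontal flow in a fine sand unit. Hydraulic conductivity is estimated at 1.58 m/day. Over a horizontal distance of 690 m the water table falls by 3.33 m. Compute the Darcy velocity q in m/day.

Hydraulic gradient i = Δh / L = 3.33 / 690 = 0.004826.
Specific discharge q = K · i = 1.580 × 0.004826 = 0.007625 m/day.

0.00763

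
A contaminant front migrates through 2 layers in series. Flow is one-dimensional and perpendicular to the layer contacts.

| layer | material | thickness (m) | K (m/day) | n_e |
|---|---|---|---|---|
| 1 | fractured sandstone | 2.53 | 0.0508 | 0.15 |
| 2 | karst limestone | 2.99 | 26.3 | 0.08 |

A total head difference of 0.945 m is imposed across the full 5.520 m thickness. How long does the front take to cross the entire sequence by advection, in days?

With flow normal to the layers, continuity requires the same specific discharge q through every layer.
Σ(b_i/K_i) = 2.53/0.0508 + 2.99/26.3 = 49.92 d.
q = Δh / Σ(b_i/K_i) = 0.945 / 49.92 = 0.01893 m/day.
In each layer the seepage velocity is v_i = q/n_i, so the layer transit time is t_i = b_i·n_i / q:
  layer 1 (fractured sandstone): t_1 = 2.53 × 0.15 / 0.01893 = 20.05 d
  layer 2 (karst limestone): t_2 = 2.99 × 0.08 / 0.01893 = 12.64 d
Total t = Σ t_i = 32.68 days.

32.7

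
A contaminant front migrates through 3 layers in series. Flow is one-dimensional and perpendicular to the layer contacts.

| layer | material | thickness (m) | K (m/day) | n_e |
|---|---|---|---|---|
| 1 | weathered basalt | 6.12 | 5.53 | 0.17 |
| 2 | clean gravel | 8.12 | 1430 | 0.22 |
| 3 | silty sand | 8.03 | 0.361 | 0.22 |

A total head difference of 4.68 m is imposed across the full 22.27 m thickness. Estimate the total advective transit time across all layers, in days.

With flow normal to the layers, continuity requires the same specific discharge q through every layer.
Σ(b_i/K_i) = 6.12/5.53 + 8.12/1430 + 8.03/0.361 = 23.36 d.
q = Δh / Σ(b_i/K_i) = 4.68 / 23.36 = 0.2004 m/day.
In each layer the seepage velocity is v_i = q/n_i, so the layer transit time is t_i = b_i·n_i / q:
  layer 1 (weathered basalt): t_1 = 6.12 × 0.17 / 0.2004 = 5.192 d
  layer 2 (clean gravel): t_2 = 8.12 × 0.22 / 0.2004 = 8.915 d
  layer 3 (silty sand): t_3 = 8.03 × 0.22 / 0.2004 = 8.816 d
Total t = Σ t_i = 22.92 days.

22.9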